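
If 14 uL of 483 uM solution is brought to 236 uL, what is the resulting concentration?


C2 = C1 * V1 / V2
C2 = 483 * 14 / 236
C2 = 28.6525 uM

28.6525 uM


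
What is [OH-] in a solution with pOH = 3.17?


[OH-] = 10^(-pOH)
[OH-] = 10^(-3.17)
[OH-] = 6.761e-04 M

6.761e-04 M


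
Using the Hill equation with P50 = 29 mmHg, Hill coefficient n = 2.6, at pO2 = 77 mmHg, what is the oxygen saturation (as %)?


Y = pO2^n / (P50^n + pO2^n)
Y = 77^2.6 / (29^2.6 + 77^2.6)
Y = 92.68%

92.68%


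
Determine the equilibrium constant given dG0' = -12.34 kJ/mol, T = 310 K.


Keq = exp(-dG0 * 1000 / (R * T))
Keq = exp(-(-12.34) * 1000 / (8.314 * 310))
Keq = 120.0468

120.0468


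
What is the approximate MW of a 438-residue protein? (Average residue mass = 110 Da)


MW = n_residues * 110 Da
MW = 438 * 110
MW = 48180 Da

48180 Da


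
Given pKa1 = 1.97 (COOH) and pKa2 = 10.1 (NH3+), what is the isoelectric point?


pI = (pKa1 + pKa2) / 2
pI = (1.97 + 10.1) / 2
pI = 6.035

6.035


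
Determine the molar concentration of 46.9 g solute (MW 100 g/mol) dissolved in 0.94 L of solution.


C = (mass / MW) / volume
C = (46.9 / 100) / 0.94
C = 0.4989 M

0.4989 M


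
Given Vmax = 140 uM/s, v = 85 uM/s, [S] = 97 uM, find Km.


Km = [S] * (Vmax - v) / v
Km = 97 * (140 - 85) / 85
Km = 62.7647 uM

62.7647 uM


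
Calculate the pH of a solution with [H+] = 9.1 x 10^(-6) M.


pH = -log10([H+])
pH = -log10(9.1 x 10^(-6))
pH = 5.041

5.041


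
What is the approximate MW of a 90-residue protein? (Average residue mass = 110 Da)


MW = n_residues * 110 Da
MW = 90 * 110
MW = 9900 Da

9900 Da


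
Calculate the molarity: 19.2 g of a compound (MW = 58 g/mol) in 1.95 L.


C = (mass / MW) / volume
C = (19.2 / 58) / 1.95
C = 0.1698 M

0.1698 M


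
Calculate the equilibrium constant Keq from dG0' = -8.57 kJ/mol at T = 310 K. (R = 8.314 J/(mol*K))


Keq = exp(-dG0 * 1000 / (R * T))
Keq = exp(-(-8.57) * 1000 / (8.314 * 310))
Keq = 27.8027

27.8027


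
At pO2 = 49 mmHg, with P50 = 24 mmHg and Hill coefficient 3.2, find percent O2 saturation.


Y = pO2^n / (P50^n + pO2^n)
Y = 49^3.2 / (24^3.2 + 49^3.2)
Y = 90.75%

90.75%


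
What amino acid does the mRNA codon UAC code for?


Standard genetic code lookup.
Codon UAC -> Tyr

Tyr


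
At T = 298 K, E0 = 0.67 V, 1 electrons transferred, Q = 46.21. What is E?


E = E0 - (RT/nF) * ln(Q)
E = 0.67 - (8.314 * 298 / (1 * 96485)) * ln(46.21)
E = 0.5716 V

0.5716 V


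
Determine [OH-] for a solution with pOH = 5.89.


[OH-] = 10^(-pOH)
[OH-] = 10^(-5.89)
[OH-] = 1.288e-06 M

1.288e-06 M


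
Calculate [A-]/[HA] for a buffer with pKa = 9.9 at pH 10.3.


[A-]/[HA] = 10^(pH - pKa)
= 10^(10.3 - 9.9)
= 2.5119

2.5119


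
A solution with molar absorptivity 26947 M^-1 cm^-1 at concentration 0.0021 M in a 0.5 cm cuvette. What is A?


A = epsilon * c * l
A = 26947 * 0.0021 * 0.5
A = 28.2943

28.2943


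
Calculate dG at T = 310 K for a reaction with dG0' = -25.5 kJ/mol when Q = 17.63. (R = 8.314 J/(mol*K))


dG = dG0' + RT * ln(Q) / 1000
dG = -25.5 + 8.314 * 310 * ln(17.63) / 1000
dG = -18.1041 kJ/mol

-18.1041 kJ/mol


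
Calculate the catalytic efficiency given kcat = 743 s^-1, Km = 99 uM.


Catalytic efficiency = kcat / Km
= 743 / 99
= 7.5051 uM^-1*s^-1

7.5051 uM^-1*s^-1


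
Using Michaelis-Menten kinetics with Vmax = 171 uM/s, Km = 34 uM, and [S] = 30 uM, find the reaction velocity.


v = Vmax * [S] / (Km + [S])
v = 171 * 30 / (34 + 30)
v = 80.1562 uM/s

80.1562 uM/s


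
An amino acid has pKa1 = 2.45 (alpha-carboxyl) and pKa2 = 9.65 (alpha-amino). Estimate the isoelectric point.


pI = (pKa1 + pKa2) / 2
pI = (2.45 + 9.65) / 2
pI = 6.05

6.05


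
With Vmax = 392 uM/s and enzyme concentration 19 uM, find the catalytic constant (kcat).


kcat = Vmax / [E]t
kcat = 392 / 19
kcat = 20.6316 s^-1

20.6316 s^-1


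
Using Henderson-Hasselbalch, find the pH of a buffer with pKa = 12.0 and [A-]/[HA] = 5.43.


pH = pKa + log10([A-]/[HA])
pH = 12.0 + log10(5.43)
pH = 12.7348

12.7348


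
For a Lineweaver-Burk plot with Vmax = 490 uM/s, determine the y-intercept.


y-intercept = 1/Vmax
= 1/490
= 0.002 s/uM

0.002 s/uM


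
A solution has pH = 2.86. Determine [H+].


[H+] = 10^(-pH)
[H+] = 10^(-2.86)
[H+] = 0.0014 M

0.0014 M


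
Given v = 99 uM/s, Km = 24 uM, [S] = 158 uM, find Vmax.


Vmax = v * (Km + [S]) / [S]
Vmax = 99 * (24 + 158) / 158
Vmax = 114.038 uM/s

114.038 uM/s


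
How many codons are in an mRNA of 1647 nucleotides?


codons = nucleotides / 3
codons = 1647 / 3 = 549

549


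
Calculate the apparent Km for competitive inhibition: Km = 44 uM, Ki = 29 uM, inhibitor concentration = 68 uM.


Km_app = Km * (1 + [I]/Ki)
Km_app = 44 * (1 + 68/29)
Km_app = 147.1724 uM

147.1724 uM


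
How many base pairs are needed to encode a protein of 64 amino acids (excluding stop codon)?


Each amino acid = 1 codon = 3 bp
bp = 64 * 3 = 192 bp

192 bp


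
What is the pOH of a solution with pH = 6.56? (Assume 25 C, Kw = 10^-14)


pOH = 14 - pH
pOH = 14 - 6.56
pOH = 7.44

7.44


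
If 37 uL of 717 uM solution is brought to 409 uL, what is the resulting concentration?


C2 = C1 * V1 / V2
C2 = 717 * 37 / 409
C2 = 64.8631 uM

64.8631 uM


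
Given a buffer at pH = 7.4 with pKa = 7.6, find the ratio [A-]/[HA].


[A-]/[HA] = 10^(pH - pKa)
= 10^(7.4 - 7.6)
= 0.631

0.631


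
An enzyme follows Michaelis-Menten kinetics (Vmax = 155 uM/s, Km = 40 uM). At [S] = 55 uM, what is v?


v = Vmax * [S] / (Km + [S])
v = 155 * 55 / (40 + 55)
v = 89.7368 uM/s

89.7368 uM/s


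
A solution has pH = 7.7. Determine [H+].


[H+] = 10^(-pH)
[H+] = 10^(-7.7)
[H+] = 1.995e-08 M

1.995e-08 M


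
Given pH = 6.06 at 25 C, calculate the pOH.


pOH = 14 - pH
pOH = 14 - 6.06
pOH = 7.94

7.94


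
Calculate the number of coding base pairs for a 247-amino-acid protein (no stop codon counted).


Each amino acid = 1 codon = 3 bp
bp = 247 * 3 = 741 bp

741 bp


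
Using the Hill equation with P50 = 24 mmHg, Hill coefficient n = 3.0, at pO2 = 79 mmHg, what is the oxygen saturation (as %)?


Y = pO2^n / (P50^n + pO2^n)
Y = 79^3.0 / (24^3.0 + 79^3.0)
Y = 97.27%

97.27%


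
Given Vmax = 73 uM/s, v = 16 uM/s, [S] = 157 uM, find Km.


Km = [S] * (Vmax - v) / v
Km = 157 * (73 - 16) / 16
Km = 559.3125 uM

559.3125 uM


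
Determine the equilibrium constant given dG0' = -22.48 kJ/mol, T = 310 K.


Keq = exp(-dG0 * 1000 / (R * T))
Keq = exp(-(-22.48) * 1000 / (8.314 * 310))
Keq = 6137.4886

6137.4886


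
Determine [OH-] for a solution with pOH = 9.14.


[OH-] = 10^(-pOH)
[OH-] = 10^(-9.14)
[OH-] = 7.244e-10 M

7.244e-10 M


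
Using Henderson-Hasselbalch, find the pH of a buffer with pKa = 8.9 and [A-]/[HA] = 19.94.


pH = pKa + log10([A-]/[HA])
pH = 8.9 + log10(19.94)
pH = 10.1997

10.1997


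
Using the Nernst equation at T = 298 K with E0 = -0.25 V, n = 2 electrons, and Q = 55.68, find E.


E = E0 - (RT/nF) * ln(Q)
E = -0.25 - (8.314 * 298 / (2 * 96485)) * ln(55.68)
E = -0.3016 V

-0.3016 V


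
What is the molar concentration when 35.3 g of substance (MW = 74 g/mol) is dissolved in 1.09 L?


C = (mass / MW) / volume
C = (35.3 / 74) / 1.09
C = 0.4376 M

0.4376 M


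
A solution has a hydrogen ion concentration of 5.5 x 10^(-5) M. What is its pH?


pH = -log10([H+])
pH = -log10(5.5 x 10^(-5))
pH = 4.2596

4.2596


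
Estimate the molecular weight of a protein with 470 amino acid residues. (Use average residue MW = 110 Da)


MW = n_residues * 110 Da
MW = 470 * 110
MW = 51700 Da

51700 Da


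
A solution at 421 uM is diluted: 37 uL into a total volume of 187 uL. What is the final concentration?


C2 = C1 * V1 / V2
C2 = 421 * 37 / 187
C2 = 83.2995 uM

83.2995 uM


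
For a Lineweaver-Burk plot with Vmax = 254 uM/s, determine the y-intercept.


y-intercept = 1/Vmax
= 1/254
= 0.0039 s/uM

0.0039 s/uM


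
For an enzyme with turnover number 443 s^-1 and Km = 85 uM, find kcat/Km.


Catalytic efficiency = kcat / Km
= 443 / 85
= 5.2118 uM^-1*s^-1

5.2118 uM^-1*s^-1


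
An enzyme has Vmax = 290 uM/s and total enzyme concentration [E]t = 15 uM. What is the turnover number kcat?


kcat = Vmax / [E]t
kcat = 290 / 15
kcat = 19.3333 s^-1

19.3333 s^-1


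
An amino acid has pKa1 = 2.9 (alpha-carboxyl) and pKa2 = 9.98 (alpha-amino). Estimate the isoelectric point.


pI = (pKa1 + pKa2) / 2
pI = (2.9 + 9.98) / 2
pI = 6.44

6.44


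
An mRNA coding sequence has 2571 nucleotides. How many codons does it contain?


codons = nucleotides / 3
codons = 2571 / 3 = 857

857


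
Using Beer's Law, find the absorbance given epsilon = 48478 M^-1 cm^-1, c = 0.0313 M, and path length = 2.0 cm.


A = epsilon * c * l
A = 48478 * 0.0313 * 2.0
A = 3034.7228

3034.7228


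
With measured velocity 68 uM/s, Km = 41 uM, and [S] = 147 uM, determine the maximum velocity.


Vmax = v * (Km + [S]) / [S]
Vmax = 68 * (41 + 147) / 147
Vmax = 86.966 uM/s

86.966 uM/s


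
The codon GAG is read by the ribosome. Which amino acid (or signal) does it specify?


Standard genetic code lookup.
Codon GAG -> Glu

Glu


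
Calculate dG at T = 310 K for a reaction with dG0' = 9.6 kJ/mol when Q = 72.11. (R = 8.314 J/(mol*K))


dG = dG0' + RT * ln(Q) / 1000
dG = 9.6 + 8.314 * 310 * ln(72.11) / 1000
dG = 20.6264 kJ/mol

20.6264 kJ/mol


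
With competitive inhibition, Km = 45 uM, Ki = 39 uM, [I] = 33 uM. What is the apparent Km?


Km_app = Km * (1 + [I]/Ki)
Km_app = 45 * (1 + 33/39)
Km_app = 83.0769 uM

83.0769 uM


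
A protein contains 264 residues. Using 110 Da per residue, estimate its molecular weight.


MW = n_residues * 110 Da
MW = 264 * 110
MW = 29040 Da

29040 Da


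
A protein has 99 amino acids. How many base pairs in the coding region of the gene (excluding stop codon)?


Each amino acid = 1 codon = 3 bp
bp = 99 * 3 = 297 bp

297 bp


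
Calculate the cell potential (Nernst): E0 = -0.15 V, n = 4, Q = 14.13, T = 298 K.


E = E0 - (RT/nF) * ln(Q)
E = -0.15 - (8.314 * 298 / (4 * 96485)) * ln(14.13)
E = -0.167 V

-0.167 V


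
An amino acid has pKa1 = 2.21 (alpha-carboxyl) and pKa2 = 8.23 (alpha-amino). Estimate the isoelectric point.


pI = (pKa1 + pKa2) / 2
pI = (2.21 + 8.23) / 2
pI = 5.22

5.22


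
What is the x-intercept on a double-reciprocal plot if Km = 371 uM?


x-intercept = -1/Km
= -1/371
= -0.0027 1/uM

-0.0027 1/uM


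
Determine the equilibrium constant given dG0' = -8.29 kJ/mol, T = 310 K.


Keq = exp(-dG0 * 1000 / (R * T))
Keq = exp(-(-8.29) * 1000 / (8.314 * 310))
Keq = 24.9405

24.9405


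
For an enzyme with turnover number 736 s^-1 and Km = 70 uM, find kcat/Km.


Catalytic efficiency = kcat / Km
= 736 / 70
= 10.5143 uM^-1*s^-1

10.5143 uM^-1*s^-1


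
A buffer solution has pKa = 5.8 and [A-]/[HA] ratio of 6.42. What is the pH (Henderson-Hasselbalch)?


pH = pKa + log10([A-]/[HA])
pH = 5.8 + log10(6.42)
pH = 6.6075

6.6075


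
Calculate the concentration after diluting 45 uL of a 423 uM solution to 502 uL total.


C2 = C1 * V1 / V2
C2 = 423 * 45 / 502
C2 = 37.9183 uM

37.9183 uM


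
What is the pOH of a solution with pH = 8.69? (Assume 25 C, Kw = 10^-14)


pOH = 14 - pH
pOH = 14 - 8.69
pOH = 5.31

5.31


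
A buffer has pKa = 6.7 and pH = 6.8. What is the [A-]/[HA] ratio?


[A-]/[HA] = 10^(pH - pKa)
= 10^(6.8 - 6.7)
= 1.2589

1.2589


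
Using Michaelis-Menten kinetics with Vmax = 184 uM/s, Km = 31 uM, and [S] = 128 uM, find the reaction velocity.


v = Vmax * [S] / (Km + [S])
v = 184 * 128 / (31 + 128)
v = 148.1258 uM/s

148.1258 uM/s


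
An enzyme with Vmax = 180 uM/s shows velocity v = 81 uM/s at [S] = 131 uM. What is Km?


Km = [S] * (Vmax - v) / v
Km = 131 * (180 - 81) / 81
Km = 160.1111 uM

160.1111 uM


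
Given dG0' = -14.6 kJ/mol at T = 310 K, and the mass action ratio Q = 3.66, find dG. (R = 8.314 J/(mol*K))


dG = dG0' + RT * ln(Q) / 1000
dG = -14.6 + 8.314 * 310 * ln(3.66) / 1000
dG = -11.256 kJ/mol

-11.256 kJ/mol


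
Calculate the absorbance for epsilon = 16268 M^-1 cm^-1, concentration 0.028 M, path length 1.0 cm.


A = epsilon * c * l
A = 16268 * 0.028 * 1.0
A = 455.504

455.504


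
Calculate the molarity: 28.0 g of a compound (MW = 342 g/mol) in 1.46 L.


C = (mass / MW) / volume
C = (28.0 / 342) / 1.46
C = 0.0561 M

0.0561 M


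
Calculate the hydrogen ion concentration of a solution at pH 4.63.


[H+] = 10^(-pH)
[H+] = 10^(-4.63)
[H+] = 2.344e-05 M

2.344e-05 M


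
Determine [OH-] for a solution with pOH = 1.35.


[OH-] = 10^(-pOH)
[OH-] = 10^(-1.35)
[OH-] = 0.0447 M

0.0447 M


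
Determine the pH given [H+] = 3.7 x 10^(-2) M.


pH = -log10([H+])
pH = -log10(3.7 x 10^(-2))
pH = 1.4318

1.4318


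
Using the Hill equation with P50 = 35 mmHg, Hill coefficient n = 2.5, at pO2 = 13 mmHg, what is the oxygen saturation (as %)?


Y = pO2^n / (P50^n + pO2^n)
Y = 13^2.5 / (35^2.5 + 13^2.5)
Y = 7.76%

7.76%


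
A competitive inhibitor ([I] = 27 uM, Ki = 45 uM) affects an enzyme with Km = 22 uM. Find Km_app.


Km_app = Km * (1 + [I]/Ki)
Km_app = 22 * (1 + 27/45)
Km_app = 35.2 uM

35.2 uM


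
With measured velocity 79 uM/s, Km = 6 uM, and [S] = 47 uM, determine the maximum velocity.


Vmax = v * (Km + [S]) / [S]
Vmax = 79 * (6 + 47) / 47
Vmax = 89.0851 uM/s

89.0851 uM/s


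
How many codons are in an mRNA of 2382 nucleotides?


codons = nucleotides / 3
codons = 2382 / 3 = 794

794


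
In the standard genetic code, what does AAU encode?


Standard genetic code lookup.
Codon AAU -> Asn

Asn


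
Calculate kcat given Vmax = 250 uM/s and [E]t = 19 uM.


kcat = Vmax / [E]t
kcat = 250 / 19
kcat = 13.1579 s^-1

13.1579 s^-1


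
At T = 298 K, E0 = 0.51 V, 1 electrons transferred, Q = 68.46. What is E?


E = E0 - (RT/nF) * ln(Q)
E = 0.51 - (8.314 * 298 / (1 * 96485)) * ln(68.46)
E = 0.4015 V

0.4015 V


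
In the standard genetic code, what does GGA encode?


Standard genetic code lookup.
Codon GGA -> Gly

Gly


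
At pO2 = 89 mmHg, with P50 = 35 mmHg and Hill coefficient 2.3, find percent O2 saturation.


Y = pO2^n / (P50^n + pO2^n)
Y = 89^2.3 / (35^2.3 + 89^2.3)
Y = 89.53%

89.53%


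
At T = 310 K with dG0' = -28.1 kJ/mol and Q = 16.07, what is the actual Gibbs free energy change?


dG = dG0' + RT * ln(Q) / 1000
dG = -28.1 + 8.314 * 310 * ln(16.07) / 1000
dG = -20.9428 kJ/mol

-20.9428 kJ/mol


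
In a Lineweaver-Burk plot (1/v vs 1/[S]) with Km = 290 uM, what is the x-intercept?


x-intercept = -1/Km
= -1/290
= -0.0034 1/uM

-0.0034 1/uM


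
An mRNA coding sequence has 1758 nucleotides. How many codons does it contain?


codons = nucleotides / 3
codons = 1758 / 3 = 586

586


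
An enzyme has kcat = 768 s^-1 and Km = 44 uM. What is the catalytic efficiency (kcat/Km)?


Catalytic efficiency = kcat / Km
= 768 / 44
= 17.4545 uM^-1*s^-1

17.4545 uM^-1*s^-1


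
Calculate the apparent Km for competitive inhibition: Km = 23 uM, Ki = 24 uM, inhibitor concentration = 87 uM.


Km_app = Km * (1 + [I]/Ki)
Km_app = 23 * (1 + 87/24)
Km_app = 106.375 uM

106.375 uM


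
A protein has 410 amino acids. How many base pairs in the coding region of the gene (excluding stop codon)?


Each amino acid = 1 codon = 3 bp
bp = 410 * 3 = 1230 bp

1230 bp


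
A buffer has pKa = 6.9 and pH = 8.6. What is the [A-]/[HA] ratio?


[A-]/[HA] = 10^(pH - pKa)
= 10^(8.6 - 6.9)
= 50.1187

50.1187


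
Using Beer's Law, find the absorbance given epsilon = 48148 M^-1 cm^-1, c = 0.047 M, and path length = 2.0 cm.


A = epsilon * c * l
A = 48148 * 0.047 * 2.0
A = 4525.912

4525.912


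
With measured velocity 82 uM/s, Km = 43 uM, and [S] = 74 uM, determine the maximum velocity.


Vmax = v * (Km + [S]) / [S]
Vmax = 82 * (43 + 74) / 74
Vmax = 129.6486 uM/s

129.6486 uM/s


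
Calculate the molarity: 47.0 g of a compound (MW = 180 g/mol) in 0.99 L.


C = (mass / MW) / volume
C = (47.0 / 180) / 0.99
C = 0.2637 M

0.2637 M


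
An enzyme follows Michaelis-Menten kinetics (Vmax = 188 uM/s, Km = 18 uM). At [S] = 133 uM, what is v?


v = Vmax * [S] / (Km + [S])
v = 188 * 133 / (18 + 133)
v = 165.5894 uM/s

165.5894 uM/s


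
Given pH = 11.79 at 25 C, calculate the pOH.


pOH = 14 - pH
pOH = 14 - 11.79
pOH = 2.21

2.21


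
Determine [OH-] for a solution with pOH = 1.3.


[OH-] = 10^(-pOH)
[OH-] = 10^(-1.3)
[OH-] = 0.0501 M

0.0501 M


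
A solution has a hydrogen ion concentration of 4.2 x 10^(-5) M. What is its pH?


pH = -log10([H+])
pH = -log10(4.2 x 10^(-5))
pH = 4.3768

4.3768


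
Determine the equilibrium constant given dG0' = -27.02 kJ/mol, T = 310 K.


Keq = exp(-dG0 * 1000 / (R * T))
Keq = exp(-(-27.02) * 1000 / (8.314 * 310))
Keq = 35727.5354

35727.5354


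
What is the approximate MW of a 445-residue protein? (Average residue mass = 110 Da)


MW = n_residues * 110 Da
MW = 445 * 110
MW = 48950 Da

48950 Da


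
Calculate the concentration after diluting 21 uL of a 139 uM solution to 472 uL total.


C2 = C1 * V1 / V2
C2 = 139 * 21 / 472
C2 = 6.1843 uM

6.1843 uM


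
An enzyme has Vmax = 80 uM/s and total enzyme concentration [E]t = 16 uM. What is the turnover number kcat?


kcat = Vmax / [E]t
kcat = 80 / 16
kcat = 5.0 s^-1

5.0 s^-1


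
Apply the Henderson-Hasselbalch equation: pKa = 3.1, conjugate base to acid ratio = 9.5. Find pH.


pH = pKa + log10([A-]/[HA])
pH = 3.1 + log10(9.5)
pH = 4.0777

4.0777


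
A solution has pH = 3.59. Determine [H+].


[H+] = 10^(-pH)
[H+] = 10^(-3.59)
[H+] = 2.570e-04 M

2.570e-04 M


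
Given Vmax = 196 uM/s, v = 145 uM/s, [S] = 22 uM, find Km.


Km = [S] * (Vmax - v) / v
Km = 22 * (196 - 145) / 145
Km = 7.7379 uM

7.7379 uM


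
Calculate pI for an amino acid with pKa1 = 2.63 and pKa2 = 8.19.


pI = (pKa1 + pKa2) / 2
pI = (2.63 + 8.19) / 2
pI = 5.41

5.41


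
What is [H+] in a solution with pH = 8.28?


[H+] = 10^(-pH)
[H+] = 10^(-8.28)
[H+] = 5.248e-09 M

5.248e-09 M


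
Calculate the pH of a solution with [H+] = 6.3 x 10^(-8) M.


pH = -log10([H+])
pH = -log10(6.3 x 10^(-8))
pH = 7.2007

7.2007


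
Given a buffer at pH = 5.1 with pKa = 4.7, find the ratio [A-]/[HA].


[A-]/[HA] = 10^(pH - pKa)
= 10^(5.1 - 4.7)
= 2.5119

2.5119


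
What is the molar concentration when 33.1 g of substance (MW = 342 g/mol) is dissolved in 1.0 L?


C = (mass / MW) / volume
C = (33.1 / 342) / 1.0
C = 0.0968 M

0.0968 M


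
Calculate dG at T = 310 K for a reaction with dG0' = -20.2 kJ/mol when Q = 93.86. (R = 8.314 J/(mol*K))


dG = dG0' + RT * ln(Q) / 1000
dG = -20.2 + 8.314 * 310 * ln(93.86) / 1000
dG = -8.4942 kJ/mol

-8.4942 kJ/mol


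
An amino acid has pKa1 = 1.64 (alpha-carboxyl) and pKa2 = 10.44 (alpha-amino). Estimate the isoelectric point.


pI = (pKa1 + pKa2) / 2
pI = (1.64 + 10.44) / 2
pI = 6.04

6.04


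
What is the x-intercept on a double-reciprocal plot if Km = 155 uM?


x-intercept = -1/Km
= -1/155
= -0.0065 1/uM

-0.0065 1/uM


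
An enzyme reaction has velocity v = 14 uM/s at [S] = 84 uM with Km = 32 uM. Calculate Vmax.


Vmax = v * (Km + [S]) / [S]
Vmax = 14 * (32 + 84) / 84
Vmax = 19.3333 uM/s

19.3333 uM/s


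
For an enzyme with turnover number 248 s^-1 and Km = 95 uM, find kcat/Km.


Catalytic efficiency = kcat / Km
= 248 / 95
= 2.6105 uM^-1*s^-1

2.6105 uM^-1*s^-1


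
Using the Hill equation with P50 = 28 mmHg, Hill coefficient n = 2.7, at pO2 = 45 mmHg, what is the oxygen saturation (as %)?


Y = pO2^n / (P50^n + pO2^n)
Y = 45^2.7 / (28^2.7 + 45^2.7)
Y = 78.26%

78.26%


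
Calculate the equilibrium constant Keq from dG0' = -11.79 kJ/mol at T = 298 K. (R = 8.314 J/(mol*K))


Keq = exp(-dG0 * 1000 / (R * T))
Keq = exp(-(-11.79) * 1000 / (8.314 * 298))
Keq = 116.5932

116.5932


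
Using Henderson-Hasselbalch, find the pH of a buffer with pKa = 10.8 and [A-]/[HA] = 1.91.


pH = pKa + log10([A-]/[HA])
pH = 10.8 + log10(1.91)
pH = 11.081

11.081


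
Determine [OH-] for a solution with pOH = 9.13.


[OH-] = 10^(-pOH)
[OH-] = 10^(-9.13)
[OH-] = 7.413e-10 M

7.413e-10 M


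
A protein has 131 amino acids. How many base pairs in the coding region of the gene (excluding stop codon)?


Each amino acid = 1 codon = 3 bp
bp = 131 * 3 = 393 bp

393 bp


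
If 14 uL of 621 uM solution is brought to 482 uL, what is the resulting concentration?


C2 = C1 * V1 / V2
C2 = 621 * 14 / 482
C2 = 18.0373 uM

18.0373 uM


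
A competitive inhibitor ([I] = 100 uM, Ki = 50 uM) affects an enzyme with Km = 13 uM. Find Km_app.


Km_app = Km * (1 + [I]/Ki)
Km_app = 13 * (1 + 100/50)
Km_app = 39.0 uM

39.0 uM


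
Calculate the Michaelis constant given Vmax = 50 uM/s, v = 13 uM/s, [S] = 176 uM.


Km = [S] * (Vmax - v) / v
Km = 176 * (50 - 13) / 13
Km = 500.9231 uM

500.9231 uM


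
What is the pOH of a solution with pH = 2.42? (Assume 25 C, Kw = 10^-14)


pOH = 14 - pH
pOH = 14 - 2.42
pOH = 11.58

11.58


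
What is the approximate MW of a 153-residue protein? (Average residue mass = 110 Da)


MW = n_residues * 110 Da
MW = 153 * 110
MW = 16830 Da

16830 Da


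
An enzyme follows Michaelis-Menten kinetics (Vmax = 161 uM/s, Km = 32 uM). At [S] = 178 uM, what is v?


v = Vmax * [S] / (Km + [S])
v = 161 * 178 / (32 + 178)
v = 136.4667 uM/s

136.4667 uM/s


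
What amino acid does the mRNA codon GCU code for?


Standard genetic code lookup.
Codon GCU -> Ala

Ala


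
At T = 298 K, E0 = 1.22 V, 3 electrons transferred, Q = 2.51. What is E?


E = E0 - (RT/nF) * ln(Q)
E = 1.22 - (8.314 * 298 / (3 * 96485)) * ln(2.51)
E = 1.2121 V

1.2121 V


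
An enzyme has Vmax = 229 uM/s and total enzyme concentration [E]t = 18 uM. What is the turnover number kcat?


kcat = Vmax / [E]t
kcat = 229 / 18
kcat = 12.7222 s^-1

12.7222 s^-1


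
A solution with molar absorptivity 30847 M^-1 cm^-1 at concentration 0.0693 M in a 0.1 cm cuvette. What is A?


A = epsilon * c * l
A = 30847 * 0.0693 * 0.1
A = 213.7697

213.7697


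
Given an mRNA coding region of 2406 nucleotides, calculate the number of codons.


codons = nucleotides / 3
codons = 2406 / 3 = 802

802


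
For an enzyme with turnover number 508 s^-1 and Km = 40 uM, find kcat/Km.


Catalytic efficiency = kcat / Km
= 508 / 40
= 12.7 uM^-1*s^-1

12.7 uM^-1*s^-1


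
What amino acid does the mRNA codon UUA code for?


Standard genetic code lookup.
Codon UUA -> Leu

Leu


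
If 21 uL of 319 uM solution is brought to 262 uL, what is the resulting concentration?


C2 = C1 * V1 / V2
C2 = 319 * 21 / 262
C2 = 25.5687 uM

25.5687 uM


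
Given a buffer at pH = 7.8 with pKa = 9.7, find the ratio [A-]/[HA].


[A-]/[HA] = 10^(pH - pKa)
= 10^(7.8 - 9.7)
= 0.0126

0.0126


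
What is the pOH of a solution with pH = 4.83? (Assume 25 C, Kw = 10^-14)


pOH = 14 - pH
pOH = 14 - 4.83
pOH = 9.17

9.17


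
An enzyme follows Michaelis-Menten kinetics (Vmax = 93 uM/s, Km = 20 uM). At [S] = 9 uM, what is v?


v = Vmax * [S] / (Km + [S])
v = 93 * 9 / (20 + 9)
v = 28.8621 uM/s

28.8621 uM/s


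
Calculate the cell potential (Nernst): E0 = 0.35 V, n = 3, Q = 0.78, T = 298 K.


E = E0 - (RT/nF) * ln(Q)
E = 0.35 - (8.314 * 298 / (3 * 96485)) * ln(0.78)
E = 0.3521 V

0.3521 V


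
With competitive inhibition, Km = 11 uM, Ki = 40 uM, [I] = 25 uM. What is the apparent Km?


Km_app = Km * (1 + [I]/Ki)
Km_app = 11 * (1 + 25/40)
Km_app = 17.875 uM

17.875 uM


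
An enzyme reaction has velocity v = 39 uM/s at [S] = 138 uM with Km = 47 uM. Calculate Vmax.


Vmax = v * (Km + [S]) / [S]
Vmax = 39 * (47 + 138) / 138
Vmax = 52.2826 uM/s

52.2826 uM/s


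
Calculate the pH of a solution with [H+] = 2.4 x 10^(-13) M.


pH = -log10([H+])
pH = -log10(2.4 x 10^(-13))
pH = 12.6198

12.6198


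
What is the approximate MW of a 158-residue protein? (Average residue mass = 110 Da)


MW = n_residues * 110 Da
MW = 158 * 110
MW = 17380 Da

17380 Da


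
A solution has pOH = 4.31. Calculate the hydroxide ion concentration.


[OH-] = 10^(-pOH)
[OH-] = 10^(-4.31)
[OH-] = 4.898e-05 M

4.898e-05 M


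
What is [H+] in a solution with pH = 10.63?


[H+] = 10^(-pH)
[H+] = 10^(-10.63)
[H+] = 2.344e-11 M

2.344e-11 M


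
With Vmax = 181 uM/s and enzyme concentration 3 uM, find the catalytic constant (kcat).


kcat = Vmax / [E]t
kcat = 181 / 3
kcat = 60.3333 s^-1

60.3333 s^-1


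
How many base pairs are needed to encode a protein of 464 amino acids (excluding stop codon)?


Each amino acid = 1 codon = 3 bp
bp = 464 * 3 = 1392 bp

1392 bp


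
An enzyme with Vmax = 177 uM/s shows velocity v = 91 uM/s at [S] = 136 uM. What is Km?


Km = [S] * (Vmax - v) / v
Km = 136 * (177 - 91) / 91
Km = 128.5275 uM

128.5275 uM


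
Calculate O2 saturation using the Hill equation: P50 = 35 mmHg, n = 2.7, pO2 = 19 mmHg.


Y = pO2^n / (P50^n + pO2^n)
Y = 19^2.7 / (35^2.7 + 19^2.7)
Y = 16.12%

16.12%


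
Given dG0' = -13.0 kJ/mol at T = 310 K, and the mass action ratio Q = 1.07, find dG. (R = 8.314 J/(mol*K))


dG = dG0' + RT * ln(Q) / 1000
dG = -13.0 + 8.314 * 310 * ln(1.07) / 1000
dG = -12.8256 kJ/mol

-12.8256 kJ/mol


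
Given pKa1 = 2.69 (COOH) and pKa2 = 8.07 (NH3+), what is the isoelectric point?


pI = (pKa1 + pKa2) / 2
pI = (2.69 + 8.07) / 2
pI = 5.38

5.38


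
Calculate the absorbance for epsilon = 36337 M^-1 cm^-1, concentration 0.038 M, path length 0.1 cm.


A = epsilon * c * l
A = 36337 * 0.038 * 0.1
A = 138.0806

138.0806


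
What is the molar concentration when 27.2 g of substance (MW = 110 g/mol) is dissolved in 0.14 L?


C = (mass / MW) / volume
C = (27.2 / 110) / 0.14
C = 1.7662 M

1.7662 M


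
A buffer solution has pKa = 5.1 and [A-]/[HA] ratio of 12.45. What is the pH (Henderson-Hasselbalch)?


pH = pKa + log10([A-]/[HA])
pH = 5.1 + log10(12.45)
pH = 6.1952

6.1952


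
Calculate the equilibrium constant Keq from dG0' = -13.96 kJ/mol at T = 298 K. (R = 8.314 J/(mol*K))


Keq = exp(-dG0 * 1000 / (R * T))
Keq = exp(-(-13.96) * 1000 / (8.314 * 298))
Keq = 279.9325

279.9325


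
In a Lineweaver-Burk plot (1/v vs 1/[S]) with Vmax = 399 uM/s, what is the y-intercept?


y-intercept = 1/Vmax
= 1/399
= 0.0025 s/uM

0.0025 s/uM


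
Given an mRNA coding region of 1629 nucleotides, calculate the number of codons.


codons = nucleotides / 3
codons = 1629 / 3 = 543

543


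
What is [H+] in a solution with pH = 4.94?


[H+] = 10^(-pH)
[H+] = 10^(-4.94)
[H+] = 1.148e-05 M

1.148e-05 M


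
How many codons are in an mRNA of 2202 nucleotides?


codons = nucleotides / 3
codons = 2202 / 3 = 734

734


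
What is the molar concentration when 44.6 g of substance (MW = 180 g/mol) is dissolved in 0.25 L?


C = (mass / MW) / volume
C = (44.6 / 180) / 0.25
C = 0.9911 M

0.9911 M


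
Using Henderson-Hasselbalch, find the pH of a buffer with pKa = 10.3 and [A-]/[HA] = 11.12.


pH = pKa + log10([A-]/[HA])
pH = 10.3 + log10(11.12)
pH = 11.3461

11.3461


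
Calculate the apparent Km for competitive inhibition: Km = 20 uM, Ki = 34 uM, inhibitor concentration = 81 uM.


Km_app = Km * (1 + [I]/Ki)
Km_app = 20 * (1 + 81/34)
Km_app = 67.6471 uM

67.6471 uM


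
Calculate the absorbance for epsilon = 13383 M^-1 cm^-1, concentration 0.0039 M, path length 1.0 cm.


A = epsilon * c * l
A = 13383 * 0.0039 * 1.0
A = 52.1937

52.1937


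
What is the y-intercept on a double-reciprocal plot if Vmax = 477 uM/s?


y-intercept = 1/Vmax
= 1/477
= 0.0021 s/uM

0.0021 s/uM


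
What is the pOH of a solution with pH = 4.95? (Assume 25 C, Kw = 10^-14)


pOH = 14 - pH
pOH = 14 - 4.95
pOH = 9.05

9.05


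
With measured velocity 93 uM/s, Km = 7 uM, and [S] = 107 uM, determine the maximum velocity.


Vmax = v * (Km + [S]) / [S]
Vmax = 93 * (7 + 107) / 107
Vmax = 99.0841 uM/s

99.0841 uM/s


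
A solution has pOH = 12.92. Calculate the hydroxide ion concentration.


[OH-] = 10^(-pOH)
[OH-] = 10^(-12.92)
[OH-] = 1.202e-13 M

1.202e-13 M


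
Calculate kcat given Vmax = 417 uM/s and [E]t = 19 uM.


kcat = Vmax / [E]t
kcat = 417 / 19
kcat = 21.9474 s^-1

21.9474 s^-1


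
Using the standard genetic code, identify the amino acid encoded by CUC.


Standard genetic code lookup.
Codon CUC -> Leu

Leu


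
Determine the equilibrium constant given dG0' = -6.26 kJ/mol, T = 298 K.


Keq = exp(-dG0 * 1000 / (R * T))
Keq = exp(-(-6.26) * 1000 / (8.314 * 298))
Keq = 12.5117

12.5117


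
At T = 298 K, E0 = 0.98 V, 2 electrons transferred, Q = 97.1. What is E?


E = E0 - (RT/nF) * ln(Q)
E = 0.98 - (8.314 * 298 / (2 * 96485)) * ln(97.1)
E = 0.9213 V

0.9213 V


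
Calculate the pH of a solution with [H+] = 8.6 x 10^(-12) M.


pH = -log10([H+])
pH = -log10(8.6 x 10^(-12))
pH = 11.0655

11.0655


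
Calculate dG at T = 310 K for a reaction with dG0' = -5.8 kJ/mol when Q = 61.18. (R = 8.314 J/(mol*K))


dG = dG0' + RT * ln(Q) / 1000
dG = -5.8 + 8.314 * 310 * ln(61.18) / 1000
dG = 4.8027 kJ/mol

4.8027 kJ/mol


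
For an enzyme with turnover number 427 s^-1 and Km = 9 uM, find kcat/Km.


Catalytic efficiency = kcat / Km
= 427 / 9
= 47.4444 uM^-1*s^-1

47.4444 uM^-1*s^-1


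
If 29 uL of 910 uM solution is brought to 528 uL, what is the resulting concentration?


C2 = C1 * V1 / V2
C2 = 910 * 29 / 528
C2 = 49.9811 uM

49.9811 uM


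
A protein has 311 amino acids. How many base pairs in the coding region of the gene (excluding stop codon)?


Each amino acid = 1 codon = 3 bp
bp = 311 * 3 = 933 bp

933 bp


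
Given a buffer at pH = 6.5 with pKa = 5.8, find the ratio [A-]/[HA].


[A-]/[HA] = 10^(pH - pKa)
= 10^(6.5 - 5.8)
= 5.0119

5.0119


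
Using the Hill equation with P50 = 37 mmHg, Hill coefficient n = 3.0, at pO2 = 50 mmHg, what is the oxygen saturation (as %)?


Y = pO2^n / (P50^n + pO2^n)
Y = 50^3.0 / (37^3.0 + 50^3.0)
Y = 71.16%

71.16%


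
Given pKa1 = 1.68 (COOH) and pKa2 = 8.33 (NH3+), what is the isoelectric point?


pI = (pKa1 + pKa2) / 2
pI = (1.68 + 8.33) / 2
pI = 5.005

5.005


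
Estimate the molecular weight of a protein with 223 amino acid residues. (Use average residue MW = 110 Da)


MW = n_residues * 110 Da
MW = 223 * 110
MW = 24530 Da

24530 Da


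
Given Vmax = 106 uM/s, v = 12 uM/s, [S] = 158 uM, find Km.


Km = [S] * (Vmax - v) / v
Km = 158 * (106 - 12) / 12
Km = 1237.6667 uM

1237.6667 uM


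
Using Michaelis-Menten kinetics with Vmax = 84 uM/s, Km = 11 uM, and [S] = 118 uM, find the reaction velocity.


v = Vmax * [S] / (Km + [S])
v = 84 * 118 / (11 + 118)
v = 76.8372 uM/s

76.8372 uM/s


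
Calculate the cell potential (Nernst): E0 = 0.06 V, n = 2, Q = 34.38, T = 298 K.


E = E0 - (RT/nF) * ln(Q)
E = 0.06 - (8.314 * 298 / (2 * 96485)) * ln(34.38)
E = 0.0146 V

0.0146 V


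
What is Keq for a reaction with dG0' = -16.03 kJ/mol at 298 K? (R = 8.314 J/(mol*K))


Keq = exp(-dG0 * 1000 / (R * T))
Keq = exp(-(-16.03) * 1000 / (8.314 * 298))
Keq = 645.5122

645.5122


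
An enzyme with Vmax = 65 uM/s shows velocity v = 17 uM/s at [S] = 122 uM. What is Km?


Km = [S] * (Vmax - v) / v
Km = 122 * (65 - 17) / 17
Km = 344.4706 uM

344.4706 uM


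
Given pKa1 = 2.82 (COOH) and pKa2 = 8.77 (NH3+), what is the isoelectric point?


pI = (pKa1 + pKa2) / 2
pI = (2.82 + 8.77) / 2
pI = 5.795

5.795


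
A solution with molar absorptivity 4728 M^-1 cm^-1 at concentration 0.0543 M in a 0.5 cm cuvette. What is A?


A = epsilon * c * l
A = 4728 * 0.0543 * 0.5
A = 128.3652

128.3652


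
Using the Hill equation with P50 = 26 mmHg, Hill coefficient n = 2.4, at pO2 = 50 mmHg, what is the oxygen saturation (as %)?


Y = pO2^n / (P50^n + pO2^n)
Y = 50^2.4 / (26^2.4 + 50^2.4)
Y = 82.77%

82.77%


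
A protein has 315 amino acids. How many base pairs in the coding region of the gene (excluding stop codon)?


Each amino acid = 1 codon = 3 bp
bp = 315 * 3 = 945 bp

945 bp


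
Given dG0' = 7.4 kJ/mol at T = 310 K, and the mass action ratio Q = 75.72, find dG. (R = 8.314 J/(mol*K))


dG = dG0' + RT * ln(Q) / 1000
dG = 7.4 + 8.314 * 310 * ln(75.72) / 1000
dG = 18.5523 kJ/mol

18.5523 kJ/mol


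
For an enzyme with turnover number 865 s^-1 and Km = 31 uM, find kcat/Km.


Catalytic efficiency = kcat / Km
= 865 / 31
= 27.9032 uM^-1*s^-1

27.9032 uM^-1*s^-1


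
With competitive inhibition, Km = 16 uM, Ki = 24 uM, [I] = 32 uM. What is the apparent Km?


Km_app = Km * (1 + [I]/Ki)
Km_app = 16 * (1 + 32/24)
Km_app = 37.3333 uM

37.3333 uM


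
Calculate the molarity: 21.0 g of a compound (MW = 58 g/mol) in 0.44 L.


C = (mass / MW) / volume
C = (21.0 / 58) / 0.44
C = 0.8229 M

0.8229 M


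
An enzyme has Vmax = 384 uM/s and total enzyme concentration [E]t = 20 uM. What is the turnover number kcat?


kcat = Vmax / [E]t
kcat = 384 / 20
kcat = 19.2 s^-1

19.2 s^-1


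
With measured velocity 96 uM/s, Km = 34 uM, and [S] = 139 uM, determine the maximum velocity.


Vmax = v * (Km + [S]) / [S]
Vmax = 96 * (34 + 139) / 139
Vmax = 119.482 uM/s

119.482 uM/s


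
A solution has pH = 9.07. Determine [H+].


[H+] = 10^(-pH)
[H+] = 10^(-9.07)
[H+] = 8.511e-10 M

8.511e-10 M


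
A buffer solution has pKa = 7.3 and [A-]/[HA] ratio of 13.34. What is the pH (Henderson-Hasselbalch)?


pH = pKa + log10([A-]/[HA])
pH = 7.3 + log10(13.34)
pH = 8.4252

8.4252


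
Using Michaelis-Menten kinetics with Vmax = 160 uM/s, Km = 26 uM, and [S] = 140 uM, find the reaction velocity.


v = Vmax * [S] / (Km + [S])
v = 160 * 140 / (26 + 140)
v = 134.9398 uM/s

134.9398 uM/s


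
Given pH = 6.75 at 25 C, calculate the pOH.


pOH = 14 - pH
pOH = 14 - 6.75
pOH = 7.25

7.25


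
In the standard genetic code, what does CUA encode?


Standard genetic code lookup.
Codon CUA -> Leu

Leu


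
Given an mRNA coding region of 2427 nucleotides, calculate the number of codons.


codons = nucleotides / 3
codons = 2427 / 3 = 809

809


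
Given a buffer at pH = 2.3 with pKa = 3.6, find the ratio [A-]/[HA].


[A-]/[HA] = 10^(pH - pKa)
= 10^(2.3 - 3.6)
= 0.0501

0.0501


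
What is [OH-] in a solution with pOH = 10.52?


[OH-] = 10^(-pOH)
[OH-] = 10^(-10.52)
[OH-] = 3.020e-11 M

3.020e-11 M


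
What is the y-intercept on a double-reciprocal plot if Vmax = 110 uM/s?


y-intercept = 1/Vmax
= 1/110
= 0.0091 s/uM

0.0091 s/uM


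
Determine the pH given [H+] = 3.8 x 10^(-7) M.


pH = -log10([H+])
pH = -log10(3.8 x 10^(-7))
pH = 6.4202

6.4202


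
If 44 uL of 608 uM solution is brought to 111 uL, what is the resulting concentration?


C2 = C1 * V1 / V2
C2 = 608 * 44 / 111
C2 = 241.009 uM

241.009 uM


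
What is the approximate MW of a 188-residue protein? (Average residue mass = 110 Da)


MW = n_residues * 110 Da
MW = 188 * 110
MW = 20680 Da

20680 Da


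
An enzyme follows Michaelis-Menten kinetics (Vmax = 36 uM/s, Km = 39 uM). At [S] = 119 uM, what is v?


v = Vmax * [S] / (Km + [S])
v = 36 * 119 / (39 + 119)
v = 27.1139 uM/s

27.1139 uM/s


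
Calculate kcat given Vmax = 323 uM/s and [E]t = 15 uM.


kcat = Vmax / [E]t
kcat = 323 / 15
kcat = 21.5333 s^-1

21.5333 s^-1


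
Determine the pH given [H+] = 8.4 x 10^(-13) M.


pH = -log10([H+])
pH = -log10(8.4 x 10^(-13))
pH = 12.0757

12.0757


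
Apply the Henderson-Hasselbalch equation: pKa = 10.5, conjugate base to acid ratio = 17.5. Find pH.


pH = pKa + log10([A-]/[HA])
pH = 10.5 + log10(17.5)
pH = 11.743

11.743


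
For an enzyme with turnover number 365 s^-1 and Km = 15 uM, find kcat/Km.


Catalytic efficiency = kcat / Km
= 365 / 15
= 24.3333 uM^-1*s^-1

24.3333 uM^-1*s^-1


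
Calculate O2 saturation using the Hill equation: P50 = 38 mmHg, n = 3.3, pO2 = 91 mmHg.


Y = pO2^n / (P50^n + pO2^n)
Y = 91^3.3 / (38^3.3 + 91^3.3)
Y = 94.69%

94.69%


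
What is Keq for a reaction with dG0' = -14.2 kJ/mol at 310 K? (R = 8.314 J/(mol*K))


Keq = exp(-dG0 * 1000 / (R * T))
Keq = exp(-(-14.2) * 1000 / (8.314 * 310))
Keq = 247.0415

247.0415


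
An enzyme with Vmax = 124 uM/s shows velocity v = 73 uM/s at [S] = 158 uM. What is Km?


Km = [S] * (Vmax - v) / v
Km = 158 * (124 - 73) / 73
Km = 110.3836 uM

110.3836 uM


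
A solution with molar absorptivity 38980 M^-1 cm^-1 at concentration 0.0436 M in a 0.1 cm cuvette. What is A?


A = epsilon * c * l
A = 38980 * 0.0436 * 0.1
A = 169.9528

169.9528


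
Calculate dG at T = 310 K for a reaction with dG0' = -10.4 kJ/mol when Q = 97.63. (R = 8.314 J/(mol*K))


dG = dG0' + RT * ln(Q) / 1000
dG = -10.4 + 8.314 * 310 * ln(97.63) / 1000
dG = 1.4073 kJ/mol

1.4073 kJ/mol


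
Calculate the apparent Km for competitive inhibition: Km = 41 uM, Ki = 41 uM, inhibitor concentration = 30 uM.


Km_app = Km * (1 + [I]/Ki)
Km_app = 41 * (1 + 30/41)
Km_app = 71.0 uM

71.0 uM


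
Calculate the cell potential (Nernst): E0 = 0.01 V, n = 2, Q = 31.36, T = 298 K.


E = E0 - (RT/nF) * ln(Q)
E = 0.01 - (8.314 * 298 / (2 * 96485)) * ln(31.36)
E = -0.0342 V

-0.0342 V


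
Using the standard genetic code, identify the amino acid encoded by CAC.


Standard genetic code lookup.
Codon CAC -> His

His


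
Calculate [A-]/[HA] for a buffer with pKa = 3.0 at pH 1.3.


[A-]/[HA] = 10^(pH - pKa)
= 10^(1.3 - 3.0)
= 0.02

0.02


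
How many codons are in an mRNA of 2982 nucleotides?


codons = nucleotides / 3
codons = 2982 / 3 = 994

994


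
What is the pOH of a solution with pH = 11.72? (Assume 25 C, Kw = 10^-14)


pOH = 14 - pH
pOH = 14 - 11.72
pOH = 2.28

2.28


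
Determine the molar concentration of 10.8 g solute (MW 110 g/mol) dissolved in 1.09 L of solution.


C = (mass / MW) / volume
C = (10.8 / 110) / 1.09
C = 0.0901 M

0.0901 M


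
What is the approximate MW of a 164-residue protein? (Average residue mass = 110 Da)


MW = n_residues * 110 Da
MW = 164 * 110
MW = 18040 Da

18040 Da


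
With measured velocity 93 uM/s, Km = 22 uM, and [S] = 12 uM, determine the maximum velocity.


Vmax = v * (Km + [S]) / [S]
Vmax = 93 * (22 + 12) / 12
Vmax = 263.5 uM/s

263.5 uM/s


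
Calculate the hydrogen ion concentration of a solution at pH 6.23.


[H+] = 10^(-pH)
[H+] = 10^(-6.23)
[H+] = 5.888e-07 M

5.888e-07 M


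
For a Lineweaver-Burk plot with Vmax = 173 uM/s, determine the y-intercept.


y-intercept = 1/Vmax
= 1/173
= 0.0058 s/uM

0.0058 s/uM


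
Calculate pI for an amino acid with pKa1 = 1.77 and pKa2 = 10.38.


pI = (pKa1 + pKa2) / 2
pI = (1.77 + 10.38) / 2
pI = 6.075

6.075


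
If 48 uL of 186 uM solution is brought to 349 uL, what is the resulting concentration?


C2 = C1 * V1 / V2
C2 = 186 * 48 / 349
C2 = 25.5817 uM

25.5817 uM


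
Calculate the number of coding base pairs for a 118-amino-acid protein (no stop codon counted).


Each amino acid = 1 codon = 3 bp
bp = 118 * 3 = 354 bp

354 bp


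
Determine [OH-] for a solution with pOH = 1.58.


[OH-] = 10^(-pOH)
[OH-] = 10^(-1.58)
[OH-] = 0.0263 M

0.0263 M


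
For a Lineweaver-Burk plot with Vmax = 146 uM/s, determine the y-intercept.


y-intercept = 1/Vmax
= 1/146
= 0.0068 s/uM

0.0068 s/uM


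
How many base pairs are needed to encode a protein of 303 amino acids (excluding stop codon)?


Each amino acid = 1 codon = 3 bp
bp = 303 * 3 = 909 bp

909 bp
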